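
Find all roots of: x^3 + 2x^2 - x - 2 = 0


Let p(x) = x^3 + 2x^2 - x - 2. By the rational root theorem (leading coefficient 1), any rational root is an integer divisor of 2: try ±1, ±2, ... in turn.
Test x = 1: value = 0 ✓, so (x - 1) is a factor.
Synthetic division by (x - 1): bring down 1; 1(1) + 2 = 3; 3(1) - 1 = 2; 2(1) - 2 = 0 → quotient x^2 + 3x + 2, remainder 0.
Solve the quadratic x^2 + 3x + 2 = 0: discriminant = 3^2 - 4(1)(2) = 9 - 8 = 1.
sqrt(1) = 1, so x = (-3 ± 1)/2: x = -1 or x = -2.
Collecting all roots found:

x = -2, x = -1, x = 1


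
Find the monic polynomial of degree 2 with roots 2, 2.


A monic polynomial with roots 2, 2 is:
p(x) = (x - 2)(x - 2)
After multiplying by (x - 2): x - 2
After multiplying by (x - 2): x^2 - 4x + 4

x^2 - 4x + 4


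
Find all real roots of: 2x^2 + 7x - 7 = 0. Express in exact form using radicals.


Using the quadratic formula: x = (-b ± sqrt(b^2 - 4ac)) / (2a)
Here a = 2, b = 7, c = -7
Discriminant = b^2 - 4ac = 7^2 - 4(2)(-7) = 49 + 56 = 105
Since discriminant = 105 > 0, there are two real roots.
x = (-7 ± sqrt(105)) / 4
Numerically: x ≈ 0.8117 or x ≈ -4.3117

x = (-7 + sqrt(105)) / 4 or x = (-7 - sqrt(105)) / 4


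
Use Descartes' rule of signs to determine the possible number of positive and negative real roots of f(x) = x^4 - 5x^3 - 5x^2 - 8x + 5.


Descartes' rule of signs:

For positive roots, count sign changes in f(x) = x^4 - 5x^3 - 5x^2 - 8x + 5:
Signs of coefficients: +, -, -, -, +
Number of sign changes: 2
Possible positive real roots: 2, 0

For negative roots, examine f(-x) = x^4 + 5x^3 - 5x^2 + 8x + 5:
Signs of coefficients: +, +, -, +, +
Number of sign changes: 2
Possible negative real roots: 2, 0

Positive roots: 2 or 0; Negative roots: 2 or 0


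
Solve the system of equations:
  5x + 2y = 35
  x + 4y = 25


Using Cramer's rule:
Determinant D = (5)(4) - (1)(2) = 20 - 2 = 18
Dx = (35)(4) - (25)(2) = 140 - 50 = 90
Dy = (5)(25) - (1)(35) = 125 - 35 = 90
x = Dx/D = 90/18 = 5
y = Dy/D = 90/18 = 5

x = 5, y = 5


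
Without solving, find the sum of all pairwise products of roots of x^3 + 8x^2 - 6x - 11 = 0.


By Vieta's formulas for x^3 + bx^2 + cx + d = 0:
  r1 + r2 + r3 = -b/a = -8
  r1*r2 + r1*r3 + r2*r3 = c/a = -6
  r1*r2*r3 = -d/a = 11


Sum of pairwise products = -6


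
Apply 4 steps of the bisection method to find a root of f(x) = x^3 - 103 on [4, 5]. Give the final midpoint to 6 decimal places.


f(x) = x^3 - 103
f(4) = -39 < 0
f(5) = 22 > 0

Step 1: midpoint = (4.000000 + 5.000000)/2 = 4.500000
  f(4.500000) = -11.875000
  f(mid) < 0, so root is in [4.500000, 5.000000]

Step 2: midpoint = (4.500000 + 5.000000)/2 = 4.750000
  f(4.750000) = 4.171875
  f(mid) > 0, so root is in [4.500000, 4.750000]

Step 3: midpoint = (4.500000 + 4.750000)/2 = 4.625000
  f(4.625000) = -4.068359
  f(mid) < 0, so root is in [4.625000, 4.750000]

Step 4: midpoint = (4.625000 + 4.750000)/2 = 4.687500
  f(4.687500) = -0.003174
  f(mid) < 0, so root is in [4.687500, 4.750000]

midpoint = 4.687500


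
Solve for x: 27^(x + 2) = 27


Express both sides with the same base.
27 = 27^1
Since the bases match, equate exponents: x + 2 = 1
So x = 1 - (2) = -1

x = -1


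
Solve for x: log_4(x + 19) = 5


Convert to exponential form: x + 19 = 4^5 = 1024
x = 1024 - 19 = 1005
Check: log_4(1005 + 19) = log_4(1024) = log_4(1024) = 5 ✓

x = 1005


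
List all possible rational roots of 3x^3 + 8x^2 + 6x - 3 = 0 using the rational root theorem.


Rational root theorem: possible roots are ±p/q where:
  p divides the constant term (-3): p ∈ {1, 3}
  q divides the leading coefficient (3): q ∈ {1, 3}

All possible rational roots: -3, -1, -1/3, 1/3, 1, 3

-3, -1, -1/3, 1/3, 1, 3


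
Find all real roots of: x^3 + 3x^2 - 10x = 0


The constant term is 0, so x = 0 is a root. Factor out x:
  x(x^2 + 3x - 10) = 0
Solve the quadratic x^2 + 3x - 10 = 0: discriminant = 3^2 - 4(1)(-10) = 9 + 40 = 49.
sqrt(49) = 7, so x = (-3 ± 7)/2: x = 2 or x = -5.

x = -5, x = 0, x = 2


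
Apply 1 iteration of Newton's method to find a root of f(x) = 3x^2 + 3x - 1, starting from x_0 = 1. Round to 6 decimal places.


Newton's method: x_(n+1) = x_n - f(x_n)/f'(x_n)
f(x) = 3x^2 + 3x - 1
f'(x) = 6x + 3

Iteration 1:
  f(1.000000) = 5.000000
  f'(1.000000) = 9.000000
  x_1 = 1.000000 - (5.000000)/(9.000000) = 0.444444

x_1 = 0.444444


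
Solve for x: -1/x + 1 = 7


Subtract 1 from both sides: -1/x = 6
Multiply both sides by x: -1 = 6 * x
Divide by 6: x = -1/6

x = -1/6


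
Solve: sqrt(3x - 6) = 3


Square both sides: 3x - 6 = 3^2 = 9
3x = 9 + 6 = 15
x = 5
Check: sqrt(3*5 - 6) = sqrt(9) = 3 ✓

x = 5


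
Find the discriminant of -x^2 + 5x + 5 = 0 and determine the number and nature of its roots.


For ax^2 + bx + c = 0, discriminant D = b^2 - 4ac
Here a = -1, b = 5, c = 5
D = (5)^2 - 4(-1)(5) = 25 + 20 = 45

D = 45 > 0 but not a perfect square
The equation has 2 distinct real irrational roots.

Discriminant = 45, 2 distinct real irrational roots


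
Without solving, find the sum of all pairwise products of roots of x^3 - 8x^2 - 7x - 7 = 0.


By Vieta's formulas for x^3 + bx^2 + cx + d = 0:
  r1 + r2 + r3 = -b/a = 8
  r1*r2 + r1*r3 + r2*r3 = c/a = -7
  r1*r2*r3 = -d/a = 7


Sum of pairwise products = -7


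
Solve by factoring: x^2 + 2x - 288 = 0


We need two numbers that multiply to -288 and add to 2.
Those numbers are 18 and -16 (since 18 * (-16) = -288 and 18 + (-16) = 2).
So x^2 + 2x - 288 = (x + 18)(x - 16) = 0
Setting each factor to zero: x = -18 or x = 16

x = -18, x = 16


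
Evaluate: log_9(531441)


We need the exponent such that 9^? = 531441
9^6 = 531441
Therefore log_9(531441) = 6

6


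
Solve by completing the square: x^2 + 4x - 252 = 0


Start: x^2 + 4x - 252 = 0
Move constant: x^2 + 4x = 252
Half of 4 is 2, squared is 4
Add 4 to both sides: x^2 + 4x + 4 = 256
(x + 2)^2 = 256
x + 2 = ±16
x = -2 + 16 = 14 or x = -2 - 16 = -18

x = -18, x = 14


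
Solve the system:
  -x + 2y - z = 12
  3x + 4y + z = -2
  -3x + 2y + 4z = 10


Using Cramer's rule. Expand each determinant along the first row.
D  = (-1)*[4*4 - 1*2] - 2*[3*4 - 1*(-3)] + (-1)*[3*2 - 4*(-3)]
  = (-1)*(14) - 2*(15) + (-1)*(18) = -62
Dx = 12*[4*4 - 1*2] - 2*[(-2)*4 - 1*10] + (-1)*[(-2)*2 - 4*10]
  = 12*(14) - 2*(-18) + (-1)*(-44) = 248
Dy = (-1)*[(-2)*4 - 1*10] - 12*[3*4 - 1*(-3)] + (-1)*[3*10 - (-2)*(-3)]
  = (-1)*(-18) - 12*(15) + (-1)*(24) = -186
Dz = (-1)*[4*10 - (-2)*2] - 2*[3*10 - (-2)*(-3)] + 12*[3*2 - 4*(-3)]
  = (-1)*(44) - 2*(24) + 12*(18) = 124
x = Dx/D = 248/-62 = -4, y = Dy/D = -186/-62 = 3, z = Dz/D = 124/-62 = -2
Check eq1: (-1)(-4) + (2)(3) + (-1)(-2) = 12 = 12 ✓
Check eq2: (3)(-4) + (4)(3) + (1)(-2) = -2 = -2 ✓
Check eq3: (-3)(-4) + (2)(3) + (4)(-2) = 10 = 10 ✓

x = -4, y = 3, z = -2


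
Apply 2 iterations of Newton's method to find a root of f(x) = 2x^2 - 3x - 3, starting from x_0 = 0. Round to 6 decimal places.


Newton's method: x_(n+1) = x_n - f(x_n)/f'(x_n)
f(x) = 2x^2 - 3x - 3
f'(x) = 4x - 3

Iteration 1:
  f(0.000000) = -3.000000
  f'(0.000000) = -3.000000
  x_1 = 0.000000 - (-3.000000)/(-3.000000) = -1.000000

Iteration 2:
  f(-1.000000) = 2.000000
  f'(-1.000000) = -7.000000
  x_2 = -1.000000 - (2.000000)/(-7.000000) = -0.714286

x_2 = -0.714286


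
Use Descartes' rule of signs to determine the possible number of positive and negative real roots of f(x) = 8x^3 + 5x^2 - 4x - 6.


Descartes' rule of signs:

For positive roots, count sign changes in f(x) = 8x^3 + 5x^2 - 4x - 6:
Signs of coefficients: +, +, -, -
Number of sign changes: 1
Possible positive real roots: 1

For negative roots, examine f(-x) = -8x^3 + 5x^2 + 4x - 6:
Signs of coefficients: -, +, +, -
Number of sign changes: 2
Possible negative real roots: 2, 0

Positive roots: 1; Negative roots: 2 or 0


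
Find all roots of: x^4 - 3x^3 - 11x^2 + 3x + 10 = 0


Let p(x) = x^4 - 3x^3 - 11x^2 + 3x + 10. By the rational root theorem (leading coefficient 1), any rational root is an integer divisor of 10: try ±1, ±2, ... in turn.
Test x = 1: value = 0 ✓, so (x - 1) is a factor.
Synthetic division by (x - 1): bring down 1; 1(1) - 3 = -2; (-2)(1) - 11 = -13; (-13)(1) + 3 = -10; (-10)(1) + 10 = 0 → quotient x^3 - 2x^2 - 13x - 10, remainder 0.
Continue with the quotient x^3 - 2x^2 - 13x - 10 (candidates must divide 10; re-test x = 1 first in case it repeats).
Test x = 1: value = -24 ≠ 0.
Test x = -1: value = 0 ✓, so (x + 1) is a factor.
Synthetic division by (x + 1): bring down 1; 1(-1) - 2 = -3; (-3)(-1) - 13 = -10; (-10)(-1) - 10 = 0 → quotient x^2 - 3x - 10, remainder 0.
Solve the quadratic x^2 - 3x - 10 = 0: discriminant = (-3)^2 - 4(1)(-10) = 9 + 40 = 49.
sqrt(49) = 7, so x = (3 ± 7)/2: x = 5 or x = -2.
Collecting all roots found:

x = -2, x = -1, x = 1, x = 5


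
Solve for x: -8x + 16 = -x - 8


Starting with: -8x + 16 = -x - 8
Move all x terms to left: (-8 + 1)x = -8 - 16
Simplify: -7x = -24
Divide both sides by -7: x = 24/7

x = 24/7


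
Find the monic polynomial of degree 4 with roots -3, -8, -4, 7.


A monic polynomial with roots -3, -8, -4, 7 is:
p(x) = (x + 3)(x + 8)(x + 4)(x - 7)
After multiplying by (x + 3): x + 3
After multiplying by (x + 8): x^2 + 11x + 24
After multiplying by (x + 4): x^3 + 15x^2 + 68x + 96
After multiplying by (x - 7): x^4 + 8x^3 - 37x^2 - 380x - 672

x^4 + 8x^3 - 37x^2 - 380x - 672


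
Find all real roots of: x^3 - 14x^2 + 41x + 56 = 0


Let p(x) = x^3 - 14x^2 + 41x + 56. By the rational root theorem (leading coefficient 1), any rational root is an integer divisor of 56: try ±1, ±2, ... in turn.
Test x = 1: value = 84 ≠ 0.
Test x = -1: value = 0 ✓, so (x + 1) is a factor.
Synthetic division by (x + 1): bring down 1; 1(-1) - 14 = -15; (-15)(-1) + 41 = 56; 56(-1) + 56 = 0 → quotient x^2 - 15x + 56, remainder 0.
Solve the quadratic x^2 - 15x + 56 = 0: discriminant = (-15)^2 - 4(1)(56) = 225 - 224 = 1.
sqrt(1) = 1, so x = (15 ± 1)/2: x = 8 or x = 7.

x = -1, x = 7, x = 8


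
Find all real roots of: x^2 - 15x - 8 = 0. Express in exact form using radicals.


Using the quadratic formula: x = (-b ± sqrt(b^2 - 4ac)) / (2a)
Here a = 1, b = -15, c = -8
Discriminant = b^2 - 4ac = (-15)^2 - 4(1)(-8) = 225 + 32 = 257
Since discriminant = 257 > 0, there are two real roots.
x = (15 ± sqrt(257)) / 2
Numerically: x ≈ 15.5156 or x ≈ -0.5156

x = (15 + sqrt(257)) / 2 or x = (15 - sqrt(257)) / 2


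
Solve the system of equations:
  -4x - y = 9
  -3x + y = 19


Using Cramer's rule:
Determinant D = (-4)(1) - (-3)(-1) = -4 - 3 = -7
Dx = (9)(1) - (19)(-1) = 9 + 19 = 28
Dy = (-4)(19) - (-3)(9) = -76 + 27 = -49
x = Dx/D = 28/-7 = -4
y = Dy/D = -49/-7 = 7

x = -4, y = 7


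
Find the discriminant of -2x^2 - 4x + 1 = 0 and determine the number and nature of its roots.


For ax^2 + bx + c = 0, discriminant D = b^2 - 4ac
Here a = -2, b = -4, c = 1
D = (-4)^2 - 4(-2)(1) = 16 + 8 = 24

D = 24 > 0 but not a perfect square
The equation has 2 distinct real irrational roots.

Discriminant = 24, 2 distinct real irrational roots


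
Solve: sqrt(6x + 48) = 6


Square both sides: 6x + 48 = 6^2 = 36
6x = 36 - 48 = -12
x = -2
Check: sqrt(6*(-2) + 48) = sqrt(36) = 6 ✓

x = -2


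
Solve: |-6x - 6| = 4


An absolute value equation |expr| = 4 gives two cases:
Case 1: -6x - 6 = 4
  -6x = 10, so x = -5/3
Case 2: -6x - 6 = -4
  -6x = 2, so x = -1/3

x = -5/3, x = -1/3


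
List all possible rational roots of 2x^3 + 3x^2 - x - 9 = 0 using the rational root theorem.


Rational root theorem: possible roots are ±p/q where:
  p divides the constant term (-9): p ∈ {1, 3, 9}
  q divides the leading coefficient (2): q ∈ {1, 2}

All possible rational roots: -9, -9/2, -3, -3/2, -1, -1/2, 1/2, 1, 3/2, 3, 9/2, 9

-9, -9/2, -3, -3/2, -1, -1/2, 1/2, 1, 3/2, 3, 9/2, 9


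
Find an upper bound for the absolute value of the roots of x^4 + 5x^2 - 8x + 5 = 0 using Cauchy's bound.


Cauchy's bound: all roots r satisfy |r| <= 1 + max(|a_i/a_n|) for i = 0,...,n-1
where a_n is the leading coefficient.

Coefficients: [1, 0, 5, -8, 5]
Leading coefficient a_n = 1
Ratios |a_i/a_n|: 0, 5, 8, 5
Maximum ratio: 8
Cauchy's bound: |r| <= 1 + 8 = 9

Upper bound = 9


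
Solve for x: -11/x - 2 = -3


Subtract -2 from both sides: -11/x = -1
Multiply both sides by x: -11 = -1 * x
Divide by -1: x = 11

x = 11


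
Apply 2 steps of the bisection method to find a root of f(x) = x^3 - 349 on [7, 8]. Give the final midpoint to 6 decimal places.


f(x) = x^3 - 349
f(7) = -6 < 0
f(8) = 163 > 0

Step 1: midpoint = (7.000000 + 8.000000)/2 = 7.500000
  f(7.500000) = 72.875000
  f(mid) > 0, so root is in [7.000000, 7.500000]

Step 2: midpoint = (7.000000 + 7.500000)/2 = 7.250000
  f(7.250000) = 32.078125
  f(mid) > 0, so root is in [7.000000, 7.250000]

midpoint = 7.250000


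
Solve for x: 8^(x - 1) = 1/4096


Express both sides with the same base.
1/4096 = 8^(-4)
Since the bases match, equate exponents: x - 1 = -4
So x = -4 - (-1) = -3

x = -3


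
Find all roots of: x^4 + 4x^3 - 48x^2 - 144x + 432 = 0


Let p(x) = x^4 + 4x^3 - 48x^2 - 144x + 432. By the rational root theorem (leading coefficient 1), any rational root is an integer divisor of 432: try ±1, ±2, ... in turn.
Test x = 1: value = 245 ≠ 0.
Test x = -1: value = 525 ≠ 0.
Test x = 2: value = 0 ✓, so (x - 2) is a factor.
Synthetic division by (x - 2): bring down 1; 1(2) + 4 = 6; 6(2) - 48 = -36; (-36)(2) - 144 = -216; (-216)(2) + 432 = 0 → quotient x^3 + 6x^2 - 36x - 216, remainder 0.
Continue with the quotient x^3 + 6x^2 - 36x - 216 (candidates must divide 216; re-test x = 2 first in case it repeats).
Test x = 2: value = -256 ≠ 0.
Test x = -2: value = -128 ≠ 0.
Test x = 3: value = -243 ≠ 0.
Test x = -3: value = -81 ≠ 0.
Test x = 4: value = -200 ≠ 0.
Test x = -4: value = -40 ≠ 0.
Test x = 6: value = 0 ✓, so (x - 6) is a factor.
Synthetic division by (x - 6): bring down 1; 1(6) + 6 = 12; 12(6) - 36 = 36; 36(6) - 216 = 0 → quotient x^2 + 12x + 36, remainder 0.
Solve the quadratic x^2 + 12x + 36 = 0: discriminant = 12^2 - 4(1)(36) = 144 - 144 = 0.
Discriminant = 0, so a double root: x = -12/2 = -6.
Collecting all roots found:

x = -6 (multiplicity 2), x = 2, x = 6


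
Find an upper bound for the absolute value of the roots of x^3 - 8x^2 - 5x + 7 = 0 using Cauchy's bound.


Cauchy's bound: all roots r satisfy |r| <= 1 + max(|a_i/a_n|) for i = 0,...,n-1
where a_n is the leading coefficient.

Coefficients: [1, -8, -5, 7]
Leading coefficient a_n = 1
Ratios |a_i/a_n|: 8, 5, 7
Maximum ratio: 8
Cauchy's bound: |r| <= 1 + 8 = 9

Upper bound = 9


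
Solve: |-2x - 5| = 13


An absolute value equation |expr| = 13 gives two cases:
Case 1: -2x - 5 = 13
  -2x = 18, so x = -9
Case 2: -2x - 5 = -13
  -2x = -8, so x = 4

x = -9, x = 4


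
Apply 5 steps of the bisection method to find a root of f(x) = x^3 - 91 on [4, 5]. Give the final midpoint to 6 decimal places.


f(x) = x^3 - 91
f(4) = -27 < 0
f(5) = 34 > 0

Step 1: midpoint = (4.000000 + 5.000000)/2 = 4.500000
  f(4.500000) = 0.125000
  f(mid) > 0, so root is in [4.000000, 4.500000]

Step 2: midpoint = (4.000000 + 4.500000)/2 = 4.250000
  f(4.250000) = -14.234375
  f(mid) < 0, so root is in [4.250000, 4.500000]

Step 3: midpoint = (4.250000 + 4.500000)/2 = 4.375000
  f(4.375000) = -7.259766
  f(mid) < 0, so root is in [4.375000, 4.500000]

Step 4: midpoint = (4.375000 + 4.500000)/2 = 4.437500
  f(4.437500) = -3.619385
  f(mid) < 0, so root is in [4.437500, 4.500000]

Step 5: midpoint = (4.437500 + 4.500000)/2 = 4.468750
  f(4.468750) = -1.760284
  f(mid) < 0, so root is in [4.468750, 4.500000]

midpoint = 4.468750


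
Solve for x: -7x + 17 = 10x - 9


Starting with: -7x + 17 = 10x - 9
Move all x terms to left: (-7 - 10)x = -9 - 17
Simplify: -17x = -26
Divide both sides by -17: x = 26/17

x = 26/17


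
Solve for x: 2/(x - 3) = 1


Multiply both sides by (x - 3): 2 = 1(x - 3)
Distribute: 2 = x - 3
x = 2 + 3 = 5
x = 5

x = 5


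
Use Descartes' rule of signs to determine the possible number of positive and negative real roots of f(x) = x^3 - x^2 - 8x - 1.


Descartes' rule of signs:

For positive roots, count sign changes in f(x) = x^3 - x^2 - 8x - 1:
Signs of coefficients: +, -, -, -
Number of sign changes: 1
Possible positive real roots: 1

For negative roots, examine f(-x) = -x^3 - x^2 + 8x - 1:
Signs of coefficients: -, -, +, -
Number of sign changes: 2
Possible negative real roots: 2, 0

Positive roots: 1; Negative roots: 2 or 0


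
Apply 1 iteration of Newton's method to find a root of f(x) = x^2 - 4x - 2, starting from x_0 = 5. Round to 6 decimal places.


Newton's method: x_(n+1) = x_n - f(x_n)/f'(x_n)
f(x) = x^2 - 4x - 2
f'(x) = 2x - 4

Iteration 1:
  f(5.000000) = 3.000000
  f'(5.000000) = 6.000000
  x_1 = 5.000000 - (3.000000)/(6.000000) = 4.500000

x_1 = 4.500000


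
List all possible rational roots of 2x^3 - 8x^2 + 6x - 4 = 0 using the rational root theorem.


Rational root theorem: possible roots are ±p/q where:
  p divides the constant term (-4): p ∈ {1, 2, 4}
  q divides the leading coefficient (2): q ∈ {1, 2}

All possible rational roots: -4, -2, -1, -1/2, 1/2, 1, 2, 4

-4, -2, -1, -1/2, 1/2, 1, 2, 4


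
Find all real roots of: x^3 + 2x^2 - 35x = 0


The constant term is 0, so x = 0 is a root. Factor out x:
  x(x^2 + 2x - 35) = 0
Solve the quadratic x^2 + 2x - 35 = 0: discriminant = 2^2 - 4(1)(-35) = 4 + 140 = 144.
sqrt(144) = 12, so x = (-2 ± 12)/2: x = 5 or x = -7.

x = -7, x = 0, x = 5


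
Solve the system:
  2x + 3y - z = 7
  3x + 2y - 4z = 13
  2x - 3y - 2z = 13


Using Cramer's rule. Expand each determinant along the first row.
D  = 2*[2*(-2) - (-4)*(-3)] - 3*[3*(-2) - (-4)*2] + (-1)*[3*(-3) - 2*2]
  = 2*(-16) - 3*(2) + (-1)*(-13) = -25
Dx = 7*[2*(-2) - (-4)*(-3)] - 3*[13*(-2) - (-4)*13] + (-1)*[13*(-3) - 2*13]
  = 7*(-16) - 3*(26) + (-1)*(-65) = -125
Dy = 2*[13*(-2) - (-4)*13] - 7*[3*(-2) - (-4)*2] + (-1)*[3*13 - 13*2]
  = 2*(26) - 7*(2) + (-1)*(13) = 25
Dz = 2*[2*13 - 13*(-3)] - 3*[3*13 - 13*2] + 7*[3*(-3) - 2*2]
  = 2*(65) - 3*(13) + 7*(-13) = 0
x = Dx/D = -125/-25 = 5, y = Dy/D = 25/-25 = -1, z = Dz/D = 0/-25 = 0
Check eq1: (2)(5) + (3)(-1) + (-1)(0) = 7 = 7 ✓
Check eq2: (3)(5) + (2)(-1) + (-4)(0) = 13 = 13 ✓
Check eq3: (2)(5) + (-3)(-1) + (-2)(0) = 13 = 13 ✓

x = 5, y = -1, z = 0


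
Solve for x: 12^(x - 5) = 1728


Express both sides with the same base.
1728 = 12^3
Since the bases match, equate exponents: x - 5 = 3
So x = 3 - (-5) = 8

x = 8


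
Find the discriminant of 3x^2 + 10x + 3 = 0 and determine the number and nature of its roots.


For ax^2 + bx + c = 0, discriminant D = b^2 - 4ac
Here a = 3, b = 10, c = 3
D = (10)^2 - 4(3)(3) = 100 - 36 = 64

D = 64 > 0 and is a perfect square (sqrt = 8)
The equation has 2 distinct real rational roots.

Discriminant = 64, 2 distinct real rational roots


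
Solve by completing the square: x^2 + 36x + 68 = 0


Start: x^2 + 36x + 68 = 0
Move constant: x^2 + 36x = -68
Half of 36 is 18, squared is 324
Add 324 to both sides: x^2 + 36x + 324 = 256
(x + 18)^2 = 256
x + 18 = ±16
x = -18 + 16 = -2 or x = -18 - 16 = -34

x = -34, x = -2


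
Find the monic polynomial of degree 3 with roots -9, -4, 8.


A monic polynomial with roots -9, -4, 8 is:
p(x) = (x + 9)(x + 4)(x - 8)
After multiplying by (x + 9): x + 9
After multiplying by (x + 4): x^2 + 13x + 36
After multiplying by (x - 8): x^3 + 5x^2 - 68x - 288

x^3 + 5x^2 - 68x - 288


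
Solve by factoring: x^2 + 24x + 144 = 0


We need two numbers that multiply to 144 and add to 24.
Those numbers are 12 and 12 (since 12 * 12 = 144 and 12 + 12 = 24).
So x^2 + 24x + 144 = (x + 12)(x + 12) = 0
Setting each factor to zero: x = -12 or x = -12

x = -12


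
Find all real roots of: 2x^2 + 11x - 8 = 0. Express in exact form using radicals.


Using the quadratic formula: x = (-b ± sqrt(b^2 - 4ac)) / (2a)
Here a = 2, b = 11, c = -8
Discriminant = b^2 - 4ac = 11^2 - 4(2)(-8) = 121 + 64 = 185
Since discriminant = 185 > 0, there are two real roots.
x = (-11 ± sqrt(185)) / 4
Numerically: x ≈ 0.6504 or x ≈ -6.1504

x = (-11 + sqrt(185)) / 4 or x = (-11 - sqrt(185)) / 4


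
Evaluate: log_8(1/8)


We need the exponent such that 8^? = 1/8
8^(-1) = 1/8^1 = 1/8
Therefore log_8(1/8) = -1

-1


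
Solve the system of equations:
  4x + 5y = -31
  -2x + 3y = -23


Using Cramer's rule:
Determinant D = (4)(3) - (-2)(5) = 12 + 10 = 22
Dx = (-31)(3) - (-23)(5) = -93 + 115 = 22
Dy = (4)(-23) - (-2)(-31) = -92 - 62 = -154
x = Dx/D = 22/22 = 1
y = Dy/D = -154/22 = -7

x = 1, y = -7


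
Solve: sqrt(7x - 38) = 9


Square both sides: 7x - 38 = 9^2 = 81
7x = 81 + 38 = 119
x = 17
Check: sqrt(7*17 - 38) = sqrt(81) = 9 ✓

x = 17


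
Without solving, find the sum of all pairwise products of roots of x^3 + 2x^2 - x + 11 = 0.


By Vieta's formulas for x^3 + bx^2 + cx + d = 0:
  r1 + r2 + r3 = -b/a = -2
  r1*r2 + r1*r3 + r2*r3 = c/a = -1
  r1*r2*r3 = -d/a = -11


Sum of pairwise products = -1


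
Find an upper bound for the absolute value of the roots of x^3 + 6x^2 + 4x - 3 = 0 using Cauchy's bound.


Cauchy's bound: all roots r satisfy |r| <= 1 + max(|a_i/a_n|) for i = 0,...,n-1
where a_n is the leading coefficient.

Coefficients: [1, 6, 4, -3]
Leading coefficient a_n = 1
Ratios |a_i/a_n|: 6, 4, 3
Maximum ratio: 6
Cauchy's bound: |r| <= 1 + 6 = 7

Upper bound = 7


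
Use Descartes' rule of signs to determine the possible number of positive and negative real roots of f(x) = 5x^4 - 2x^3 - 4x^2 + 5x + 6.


Descartes' rule of signs:

For positive roots, count sign changes in f(x) = 5x^4 - 2x^3 - 4x^2 + 5x + 6:
Signs of coefficients: +, -, -, +, +
Number of sign changes: 2
Possible positive real roots: 2, 0

For negative roots, examine f(-x) = 5x^4 + 2x^3 - 4x^2 - 5x + 6:
Signs of coefficients: +, +, -, -, +
Number of sign changes: 2
Possible negative real roots: 2, 0

Positive roots: 2 or 0; Negative roots: 2 or 0


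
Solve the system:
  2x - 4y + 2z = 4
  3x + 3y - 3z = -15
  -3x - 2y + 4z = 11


Using Cramer's rule. Expand each determinant along the first row.
D  = 2*[3*4 - (-3)*(-2)] - (-4)*[3*4 - (-3)*(-3)] + 2*[3*(-2) - 3*(-3)]
  = 2*(6) - (-4)*(3) + 2*(3) = 30
Dx = 4*[3*4 - (-3)*(-2)] - (-4)*[(-15)*4 - (-3)*11] + 2*[(-15)*(-2) - 3*11]
  = 4*(6) - (-4)*(-27) + 2*(-3) = -90
Dy = 2*[(-15)*4 - (-3)*11] - 4*[3*4 - (-3)*(-3)] + 2*[3*11 - (-15)*(-3)]
  = 2*(-27) - 4*(3) + 2*(-12) = -90
Dz = 2*[3*11 - (-15)*(-2)] - (-4)*[3*11 - (-15)*(-3)] + 4*[3*(-2) - 3*(-3)]
  = 2*(3) - (-4)*(-12) + 4*(3) = -30
x = Dx/D = -90/30 = -3, y = Dy/D = -90/30 = -3, z = Dz/D = -30/30 = -1
Check eq1: (2)(-3) + (-4)(-3) + (2)(-1) = 4 = 4 ✓
Check eq2: (3)(-3) + (3)(-3) + (-3)(-1) = -15 = -15 ✓
Check eq3: (-3)(-3) + (-2)(-3) + (4)(-1) = 11 = 11 ✓

x = -3, y = -3, z = -1


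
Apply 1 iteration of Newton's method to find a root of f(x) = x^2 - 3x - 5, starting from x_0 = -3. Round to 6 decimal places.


Newton's method: x_(n+1) = x_n - f(x_n)/f'(x_n)
f(x) = x^2 - 3x - 5
f'(x) = 2x - 3

Iteration 1:
  f(-3.000000) = 13.000000
  f'(-3.000000) = -9.000000
  x_1 = -3.000000 - (13.000000)/(-9.000000) = -1.555556

x_1 = -1.555556


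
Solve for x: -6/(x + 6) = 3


Multiply both sides by (x + 6): -6 = 3(x + 6)
Distribute: -6 = 3x + 18
3x = -6 - 18 = -24
x = -8

x = -8


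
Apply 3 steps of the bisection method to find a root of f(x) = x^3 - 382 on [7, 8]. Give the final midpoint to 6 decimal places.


f(x) = x^3 - 382
f(7) = -39 < 0
f(8) = 130 > 0

Step 1: midpoint = (7.000000 + 8.000000)/2 = 7.500000
  f(7.500000) = 39.875000
  f(mid) > 0, so root is in [7.000000, 7.500000]

Step 2: midpoint = (7.000000 + 7.500000)/2 = 7.250000
  f(7.250000) = -0.921875
  f(mid) < 0, so root is in [7.250000, 7.500000]

Step 3: midpoint = (7.250000 + 7.500000)/2 = 7.375000
  f(7.375000) = 19.130859
  f(mid) > 0, so root is in [7.250000, 7.375000]

midpoint = 7.375000


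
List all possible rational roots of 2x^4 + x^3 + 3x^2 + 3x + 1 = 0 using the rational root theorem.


Rational root theorem: possible roots are ±p/q where:
  p divides the constant term (1): p ∈ {1}
  q divides the leading coefficient (2): q ∈ {1, 2}

All possible rational roots: -1, -1/2, 1/2, 1

-1, -1/2, 1/2, 1


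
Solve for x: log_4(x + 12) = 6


Convert to exponential form: x + 12 = 4^6 = 4096
x = 4096 - 12 = 4084
Check: log_4(4084 + 12) = log_4(4096) = log_4(4096) = 6 ✓

x = 4084


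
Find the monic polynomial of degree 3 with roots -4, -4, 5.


A monic polynomial with roots -4, -4, 5 is:
p(x) = (x + 4)(x + 4)(x - 5)
After multiplying by (x + 4): x + 4
After multiplying by (x + 4): x^2 + 8x + 16
After multiplying by (x - 5): x^3 + 3x^2 - 24x - 80

x^3 + 3x^2 - 24x - 80


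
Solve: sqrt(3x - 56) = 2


Square both sides: 3x - 56 = 2^2 = 4
3x = 4 + 56 = 60
x = 20
Check: sqrt(3*20 - 56) = sqrt(4) = 2 ✓

x = 20


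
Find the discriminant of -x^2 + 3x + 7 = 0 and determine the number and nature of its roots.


For ax^2 + bx + c = 0, discriminant D = b^2 - 4ac
Here a = -1, b = 3, c = 7
D = (3)^2 - 4(-1)(7) = 9 + 28 = 37

D = 37 > 0 but not a perfect square
The equation has 2 distinct real irrational roots.

Discriminant = 37, 2 distinct real irrational roots


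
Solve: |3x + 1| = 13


An absolute value equation |expr| = 13 gives two cases:
Case 1: 3x + 1 = 13
  3x = 12, so x = 4
Case 2: 3x + 1 = -13
  3x = -14, so x = -14/3

x = -14/3, x = 4


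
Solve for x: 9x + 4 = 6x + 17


Starting with: 9x + 4 = 6x + 17
Move all x terms to left: (9 - 6)x = 17 - 4
Simplify: 3x = 13
Divide both sides by 3: x = 13/3

x = 13/3


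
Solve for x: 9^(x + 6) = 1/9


Express both sides with the same base.
1/9 = 9^(-1)
Since the bases match, equate exponents: x + 6 = -1
So x = -1 - (6) = -7

x = -7


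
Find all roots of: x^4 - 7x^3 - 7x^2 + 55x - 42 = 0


Let p(x) = x^4 - 7x^3 - 7x^2 + 55x - 42. By the rational root theorem (leading coefficient 1), any rational root is an integer divisor of 42: try ±1, ±2, ... in turn.
Test x = 1: value = 0 ✓, so (x - 1) is a factor.
Synthetic division by (x - 1): bring down 1; 1(1) - 7 = -6; (-6)(1) - 7 = -13; (-13)(1) + 55 = 42; 42(1) - 42 = 0 → quotient x^3 - 6x^2 - 13x + 42, remainder 0.
Continue with the quotient x^3 - 6x^2 - 13x + 42 (candidates must divide 42; re-test x = 1 first in case it repeats).
Test x = 1: value = 24 ≠ 0.
Test x = -1: value = 48 ≠ 0.
Test x = 2: value = 0 ✓, so (x - 2) is a factor.
Synthetic division by (x - 2): bring down 1; 1(2) - 6 = -4; (-4)(2) - 13 = -21; (-21)(2) + 42 = 0 → quotient x^2 - 4x - 21, remainder 0.
Solve the quadratic x^2 - 4x - 21 = 0: discriminant = (-4)^2 - 4(1)(-21) = 16 + 84 = 100.
sqrt(100) = 10, so x = (4 ± 10)/2: x = 7 or x = -3.
Collecting all roots found:

x = -3, x = 1, x = 2, x = 7


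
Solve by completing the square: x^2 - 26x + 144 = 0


Start: x^2 - 26x + 144 = 0
Move constant: x^2 - 26x = -144
Half of -26 is -13, squared is 169
Add 169 to both sides: x^2 - 26x + 169 = 25
(x - 13)^2 = 25
x - 13 = ±5
x = 13 + 5 = 18 or x = 13 - 5 = 8

x = 8, x = 18


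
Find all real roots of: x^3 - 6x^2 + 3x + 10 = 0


Let p(x) = x^3 - 6x^2 + 3x + 10. By the rational root theorem (leading coefficient 1), any rational root is an integer divisor of 10: try ±1, ±2, ... in turn.
Test x = 1: value = 8 ≠ 0.
Test x = -1: value = 0 ✓, so (x + 1) is a factor.
Synthetic division by (x + 1): bring down 1; 1(-1) - 6 = -7; (-7)(-1) + 3 = 10; 10(-1) + 10 = 0 → quotient x^2 - 7x + 10, remainder 0.
Solve the quadratic x^2 - 7x + 10 = 0: discriminant = (-7)^2 - 4(1)(10) = 49 - 40 = 9.
sqrt(9) = 3, so x = (7 ± 3)/2: x = 5 or x = 2.

x = -1, x = 2, x = 5


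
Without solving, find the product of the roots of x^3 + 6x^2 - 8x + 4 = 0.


By Vieta's formulas for x^3 + bx^2 + cx + d = 0:
  r1 + r2 + r3 = -b/a = -6
  r1*r2 + r1*r3 + r2*r3 = c/a = -8
  r1*r2*r3 = -d/a = -4


Product = -4


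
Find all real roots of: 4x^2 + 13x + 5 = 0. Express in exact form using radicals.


Using the quadratic formula: x = (-b ± sqrt(b^2 - 4ac)) / (2a)
Here a = 4, b = 13, c = 5
Discriminant = b^2 - 4ac = 13^2 - 4(4)(5) = 169 - 80 = 89
Since discriminant = 89 > 0, there are two real roots.
x = (-13 ± sqrt(89)) / 8
Numerically: x ≈ -0.4458 or x ≈ -2.8042

x = (-13 + sqrt(89)) / 8 or x = (-13 - sqrt(89)) / 8


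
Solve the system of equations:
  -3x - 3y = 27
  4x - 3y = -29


Using Cramer's rule:
Determinant D = (-3)(-3) - (4)(-3) = 9 + 12 = 21
Dx = (27)(-3) - (-29)(-3) = -81 - 87 = -168
Dy = (-3)(-29) - (4)(27) = 87 - 108 = -21
x = Dx/D = -168/21 = -8
y = Dy/D = -21/21 = -1

x = -8, y = -1


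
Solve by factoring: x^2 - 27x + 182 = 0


We need two numbers that multiply to 182 and add to -27.
Those numbers are -14 and -13 (since (-14) * (-13) = 182 and (-14) + (-13) = -27).
So x^2 - 27x + 182 = (x - 14)(x - 13) = 0
Setting each factor to zero: x = 14 or x = 13

x = 13, x = 14


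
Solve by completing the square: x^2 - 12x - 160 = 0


Start: x^2 - 12x - 160 = 0
Move constant: x^2 - 12x = 160
Half of -12 is -6, squared is 36
Add 36 to both sides: x^2 - 12x + 36 = 196
(x - 6)^2 = 196
x - 6 = ±14
x = 6 + 14 = 20 or x = 6 - 14 = -8

x = -8, x = 20


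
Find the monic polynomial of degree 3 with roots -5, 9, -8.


A monic polynomial with roots -5, 9, -8 is:
p(x) = (x + 5)(x - 9)(x + 8)
After multiplying by (x + 5): x + 5
After multiplying by (x - 9): x^2 - 4x - 45
After multiplying by (x + 8): x^3 + 4x^2 - 77x - 360

x^3 + 4x^2 - 77x - 360


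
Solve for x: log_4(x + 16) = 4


Convert to exponential form: x + 16 = 4^4 = 256
x = 256 - 16 = 240
Check: log_4(240 + 16) = log_4(256) = log_4(256) = 4 ✓

x = 240


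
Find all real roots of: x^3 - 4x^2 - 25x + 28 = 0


Let p(x) = x^3 - 4x^2 - 25x + 28. By the rational root theorem (leading coefficient 1), any rational root is an integer divisor of 28: try ±1, ±2, ... in turn.
Test x = 1: value = 0 ✓, so (x - 1) is a factor.
Synthetic division by (x - 1): bring down 1; 1(1) - 4 = -3; (-3)(1) - 25 = -28; (-28)(1) + 28 = 0 → quotient x^2 - 3x - 28, remainder 0.
Solve the quadratic x^2 - 3x - 28 = 0: discriminant = (-3)^2 - 4(1)(-28) = 9 + 112 = 121.
sqrt(121) = 11, so x = (3 ± 11)/2: x = 7 or x = -4.

x = -4, x = 1, x = 7


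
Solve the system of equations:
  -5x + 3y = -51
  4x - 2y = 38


Using Cramer's rule:
Determinant D = (-5)(-2) - (4)(3) = 10 - 12 = -2
Dx = (-51)(-2) - (38)(3) = 102 - 114 = -12
Dy = (-5)(38) - (4)(-51) = -190 + 204 = 14
x = Dx/D = -12/-2 = 6
y = Dy/D = 14/-2 = -7

x = 6, y = -7


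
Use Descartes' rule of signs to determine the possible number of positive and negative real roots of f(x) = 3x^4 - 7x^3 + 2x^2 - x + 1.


Descartes' rule of signs:

For positive roots, count sign changes in f(x) = 3x^4 - 7x^3 + 2x^2 - x + 1:
Signs of coefficients: +, -, +, -, +
Number of sign changes: 4
Possible positive real roots: 4, 2, 0

For negative roots, examine f(-x) = 3x^4 + 7x^3 + 2x^2 + x + 1:
Signs of coefficients: +, +, +, +, +
Number of sign changes: 0
Possible negative real roots: 0

Positive roots: 4 or 2 or 0; Negative roots: 0


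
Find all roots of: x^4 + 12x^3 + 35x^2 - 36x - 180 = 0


Let p(x) = x^4 + 12x^3 + 35x^2 - 36x - 180. By the rational root theorem (leading coefficient 1), any rational root is an integer divisor of 180: try ±1, ±2, ... in turn.
Test x = 1: value = -168 ≠ 0.
Test x = -1: value = -120 ≠ 0.
Test x = 2: value = 0 ✓, so (x - 2) is a factor.
Synthetic division by (x - 2): bring down 1; 1(2) + 12 = 14; 14(2) + 35 = 63; 63(2) - 36 = 90; 90(2) - 180 = 0 → quotient x^3 + 14x^2 + 63x + 90, remainder 0.
Continue with the quotient x^3 + 14x^2 + 63x + 90 (candidates must divide 90; re-test x = 2 first in case it repeats).
Test x = 2: value = 280 ≠ 0.
Test x = -2: value = 12 ≠ 0.
Test x = 3: value = 432 ≠ 0.
Test x = -3: value = 0 ✓, so (x + 3) is a factor.
Synthetic division by (x + 3): bring down 1; 1(-3) + 14 = 11; 11(-3) + 63 = 30; 30(-3) + 90 = 0 → quotient x^2 + 11x + 30, remainder 0.
Solve the quadratic x^2 + 11x + 30 = 0: discriminant = 11^2 - 4(1)(30) = 121 - 120 = 1.
sqrt(1) = 1, so x = (-11 ± 1)/2: x = -5 or x = -6.
Collecting all roots found:

x = -6, x = -5, x = -3, x = 2


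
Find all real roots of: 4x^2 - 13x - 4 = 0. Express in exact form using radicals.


Using the quadratic formula: x = (-b ± sqrt(b^2 - 4ac)) / (2a)
Here a = 4, b = -13, c = -4
Discriminant = b^2 - 4ac = (-13)^2 - 4(4)(-4) = 169 + 64 = 233
Since discriminant = 233 > 0, there are two real roots.
x = (13 ± sqrt(233)) / 8
Numerically: x ≈ 3.5330 or x ≈ -0.2830

x = (13 + sqrt(233)) / 8 or x = (13 - sqrt(233)) / 8


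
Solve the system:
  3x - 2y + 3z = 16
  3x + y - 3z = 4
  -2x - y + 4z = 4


Using Cramer's rule. Expand each determinant along the first row.
D  = 3*[1*4 - (-3)*(-1)] - (-2)*[3*4 - (-3)*(-2)] + 3*[3*(-1) - 1*(-2)]
  = 3*(1) - (-2)*(6) + 3*(-1) = 12
Dx = 16*[1*4 - (-3)*(-1)] - (-2)*[4*4 - (-3)*4] + 3*[4*(-1) - 1*4]
  = 16*(1) - (-2)*(28) + 3*(-8) = 48
Dy = 3*[4*4 - (-3)*4] - 16*[3*4 - (-3)*(-2)] + 3*[3*4 - 4*(-2)]
  = 3*(28) - 16*(6) + 3*(20) = 48
Dz = 3*[1*4 - 4*(-1)] - (-2)*[3*4 - 4*(-2)] + 16*[3*(-1) - 1*(-2)]
  = 3*(8) - (-2)*(20) + 16*(-1) = 48
x = Dx/D = 48/12 = 4, y = Dy/D = 48/12 = 4, z = Dz/D = 48/12 = 4
Check eq1: (3)(4) + (-2)(4) + (3)(4) = 16 = 16 ✓
Check eq2: (3)(4) + (1)(4) + (-3)(4) = 4 = 4 ✓
Check eq3: (-2)(4) + (-1)(4) + (4)(4) = 4 = 4 ✓

x = 4, y = 4, z = 4


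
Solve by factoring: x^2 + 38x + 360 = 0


We need two numbers that multiply to 360 and add to 38.
Those numbers are 18 and 20 (since 18 * 20 = 360 and 18 + 20 = 38).
So x^2 + 38x + 360 = (x + 18)(x + 20) = 0
Setting each factor to zero: x = -18 or x = -20

x = -20, x = -18


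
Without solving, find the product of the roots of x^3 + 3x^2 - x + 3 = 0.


By Vieta's formulas for x^3 + bx^2 + cx + d = 0:
  r1 + r2 + r3 = -b/a = -3
  r1*r2 + r1*r3 + r2*r3 = c/a = -1
  r1*r2*r3 = -d/a = -3


Product = -3


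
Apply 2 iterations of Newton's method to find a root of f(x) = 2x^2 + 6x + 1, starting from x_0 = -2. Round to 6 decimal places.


Newton's method: x_(n+1) = x_n - f(x_n)/f'(x_n)
f(x) = 2x^2 + 6x + 1
f'(x) = 4x + 6

Iteration 1:
  f(-2.000000) = -3.000000
  f'(-2.000000) = -2.000000
  x_1 = -2.000000 - (-3.000000)/(-2.000000) = -3.500000

Iteration 2:
  f(-3.500000) = 4.500000
  f'(-3.500000) = -8.000000
  x_2 = -3.500000 - (4.500000)/(-8.000000) = -2.937500

x_2 = -2.937500


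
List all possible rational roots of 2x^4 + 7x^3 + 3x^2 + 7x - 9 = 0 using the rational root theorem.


Rational root theorem: possible roots are ±p/q where:
  p divides the constant term (-9): p ∈ {1, 3, 9}
  q divides the leading coefficient (2): q ∈ {1, 2}

All possible rational roots: -9, -9/2, -3, -3/2, -1, -1/2, 1/2, 1, 3/2, 3, 9/2, 9

-9, -9/2, -3, -3/2, -1, -1/2, 1/2, 1, 3/2, 3, 9/2, 9


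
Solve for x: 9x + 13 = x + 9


Starting with: 9x + 13 = x + 9
Move all x terms to left: (9 - 1)x = 9 - 13
Simplify: 8x = -4
Divide both sides by 8: x = -1/2

x = -1/2


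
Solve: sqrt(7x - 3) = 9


Square both sides: 7x - 3 = 9^2 = 81
7x = 81 + 3 = 84
x = 12
Check: sqrt(7*12 - 3) = sqrt(81) = 9 ✓

x = 12


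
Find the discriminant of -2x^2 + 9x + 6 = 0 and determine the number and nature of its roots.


For ax^2 + bx + c = 0, discriminant D = b^2 - 4ac
Here a = -2, b = 9, c = 6
D = (9)^2 - 4(-2)(6) = 81 + 48 = 129

D = 129 > 0 but not a perfect square
The equation has 2 distinct real irrational roots.

Discriminant = 129, 2 distinct real irrational roots


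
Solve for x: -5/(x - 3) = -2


Multiply both sides by (x - 3): -5 = -2(x - 3)
Distribute: -5 = -2x + 6
-2x = -5 - 6 = -11
x = 11/2

x = 11/2


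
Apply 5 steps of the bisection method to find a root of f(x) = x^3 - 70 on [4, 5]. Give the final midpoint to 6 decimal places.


f(x) = x^3 - 70
f(4) = -6 < 0
f(5) = 55 > 0

Step 1: midpoint = (4.000000 + 5.000000)/2 = 4.500000
  f(4.500000) = 21.125000
  f(mid) > 0, so root is in [4.000000, 4.500000]

Step 2: midpoint = (4.000000 + 4.500000)/2 = 4.250000
  f(4.250000) = 6.765625
  f(mid) > 0, so root is in [4.000000, 4.250000]

Step 3: midpoint = (4.000000 + 4.250000)/2 = 4.125000
  f(4.125000) = 0.189453
  f(mid) > 0, so root is in [4.000000, 4.125000]

Step 4: midpoint = (4.000000 + 4.125000)/2 = 4.062500
  f(4.062500) = -2.952881
  f(mid) < 0, so root is in [4.062500, 4.125000]

Step 5: midpoint = (4.062500 + 4.125000)/2 = 4.093750
  f(4.093750) = -1.393707
  f(mid) < 0, so root is in [4.093750, 4.125000]

midpoint = 4.093750


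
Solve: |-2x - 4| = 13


An absolute value equation |expr| = 13 gives two cases:
Case 1: -2x - 4 = 13
  -2x = 17, so x = -17/2
Case 2: -2x - 4 = -13
  -2x = -9, so x = 9/2

x = -17/2, x = 9/2


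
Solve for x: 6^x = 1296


Express both sides with the same base.
1296 = 6^4
Since the bases match: x = 4

x = 4


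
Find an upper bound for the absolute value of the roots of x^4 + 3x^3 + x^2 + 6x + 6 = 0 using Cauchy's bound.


Cauchy's bound: all roots r satisfy |r| <= 1 + max(|a_i/a_n|) for i = 0,...,n-1
where a_n is the leading coefficient.

Coefficients: [1, 3, 1, 6, 6]
Leading coefficient a_n = 1
Ratios |a_i/a_n|: 3, 1, 6, 6
Maximum ratio: 6
Cauchy's bound: |r| <= 1 + 6 = 7

Upper bound = 7


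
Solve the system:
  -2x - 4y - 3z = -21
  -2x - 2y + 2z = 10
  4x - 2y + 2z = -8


Using Cramer's rule. Expand each determinant along the first row.
D  = (-2)*[(-2)*2 - 2*(-2)] - (-4)*[(-2)*2 - 2*4] + (-3)*[(-2)*(-2) - (-2)*4]
  = (-2)*(0) - (-4)*(-12) + (-3)*(12) = -84
Dx = (-21)*[(-2)*2 - 2*(-2)] - (-4)*[10*2 - 2*(-8)] + (-3)*[10*(-2) - (-2)*(-8)]
  = (-21)*(0) - (-4)*(36) + (-3)*(-36) = 252
Dy = (-2)*[10*2 - 2*(-8)] - (-21)*[(-2)*2 - 2*4] + (-3)*[(-2)*(-8) - 10*4]
  = (-2)*(36) - (-21)*(-12) + (-3)*(-24) = -252
Dz = (-2)*[(-2)*(-8) - 10*(-2)] - (-4)*[(-2)*(-8) - 10*4] + (-21)*[(-2)*(-2) - (-2)*4]
  = (-2)*(36) - (-4)*(-24) + (-21)*(12) = -420
x = Dx/D = 252/-84 = -3, y = Dy/D = -252/-84 = 3, z = Dz/D = -420/-84 = 5
Check eq1: (-2)(-3) + (-4)(3) + (-3)(5) = -21 = -21 ✓
Check eq2: (-2)(-3) + (-2)(3) + (2)(5) = 10 = 10 ✓
Check eq3: (4)(-3) + (-2)(3) + (2)(5) = -8 = -8 ✓

x = -3, y = 3, z = 5


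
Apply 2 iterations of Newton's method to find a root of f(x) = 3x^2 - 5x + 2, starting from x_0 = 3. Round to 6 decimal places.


Newton's method: x_(n+1) = x_n - f(x_n)/f'(x_n)
f(x) = 3x^2 - 5x + 2
f'(x) = 6x - 5

Iteration 1:
  f(3.000000) = 14.000000
  f'(3.000000) = 13.000000
  x_1 = 3.000000 - (14.000000)/(13.000000) = 1.923077

Iteration 2:
  f(1.923077) = 3.479290
  f'(1.923077) = 6.538462
  x_2 = 1.923077 - (3.479290)/(6.538462) = 1.390950

x_2 = 1.390950


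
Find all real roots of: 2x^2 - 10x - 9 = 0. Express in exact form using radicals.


Using the quadratic formula: x = (-b ± sqrt(b^2 - 4ac)) / (2a)
Here a = 2, b = -10, c = -9
Discriminant = b^2 - 4ac = (-10)^2 - 4(2)(-9) = 100 + 72 = 172
Since discriminant = 172 > 0, there are two real roots.
x = (10 ± 2*sqrt(43)) / 4
Simplifying: x = (5 ± sqrt(43)) / 2
Numerically: x ≈ 5.7787 or x ≈ -0.7787

x = (5 + sqrt(43)) / 2 or x = (5 - sqrt(43)) / 2


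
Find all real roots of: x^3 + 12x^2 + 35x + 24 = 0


Let p(x) = x^3 + 12x^2 + 35x + 24. By the rational root theorem (leading coefficient 1), any rational root is an integer divisor of 24: try ±1, ±2, ... in turn.
Test x = 1: value = 72 ≠ 0.
Test x = -1: value = 0 ✓, so (x + 1) is a factor.
Synthetic division by (x + 1): bring down 1; 1(-1) + 12 = 11; 11(-1) + 35 = 24; 24(-1) + 24 = 0 → quotient x^2 + 11x + 24, remainder 0.
Solve the quadratic x^2 + 11x + 24 = 0: discriminant = 11^2 - 4(1)(24) = 121 - 96 = 25.
sqrt(25) = 5, so x = (-11 ± 5)/2: x = -3 or x = -8.

x = -8, x = -3, x = -1


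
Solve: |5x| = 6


An absolute value equation |expr| = 6 gives two cases:
Case 1: 5x = 6
  5x = 6, so x = 6/5
Case 2: 5x = -6
  5x = -6, so x = -6/5

x = -6/5, x = 6/5


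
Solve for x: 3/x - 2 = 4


Subtract -2 from both sides: 3/x = 6
Multiply both sides by x: 3 = 6 * x
Divide by 6: x = 1/2

x = 1/2
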